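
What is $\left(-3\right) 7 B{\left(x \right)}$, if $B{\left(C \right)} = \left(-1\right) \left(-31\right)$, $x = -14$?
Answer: $-651$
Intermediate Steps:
$B{\left(C \right)} = 31$
$\left(-3\right) 7 B{\left(x \right)} = \left(-3\right) 7 \cdot 31 = \left(-21\right) 31 = -651$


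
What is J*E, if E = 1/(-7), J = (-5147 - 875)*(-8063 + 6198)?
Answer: -11231030/7 ≈ -1.6044e+6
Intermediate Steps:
J = 11231030 (J = -6022*(-1865) = 11231030)
E = -⅐ ≈ -0.14286
J*E = 11231030*(-⅐) = -11231030/7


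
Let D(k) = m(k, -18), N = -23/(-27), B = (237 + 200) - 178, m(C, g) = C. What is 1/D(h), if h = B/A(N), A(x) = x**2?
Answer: 529/188811 ≈ 0.0028017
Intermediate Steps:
B = 259 (B = 437 - 178 = 259)
N = 23/27 (N = -23*(-1/27) = 23/27 ≈ 0.85185)
h = 188811/529 (h = 259/((23/27)**2) = 259/(529/729) = 259*(729/529) = 188811/529 ≈ 356.92)
D(k) = k
1/D(h) = 1/(188811/529) = 529/188811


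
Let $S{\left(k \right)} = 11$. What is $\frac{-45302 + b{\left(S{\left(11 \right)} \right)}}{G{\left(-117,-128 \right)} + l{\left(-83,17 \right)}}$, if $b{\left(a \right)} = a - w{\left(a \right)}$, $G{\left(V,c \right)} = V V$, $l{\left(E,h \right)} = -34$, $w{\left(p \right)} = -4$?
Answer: $- \frac{45287}{13655} \approx -3.3165$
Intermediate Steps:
$G{\left(V,c \right)} = V^{2}$
$b{\left(a \right)} = 4 + a$ ($b{\left(a \right)} = a - -4 = a + 4 = 4 + a$)
$\frac{-45302 + b{\left(S{\left(11 \right)} \right)}}{G{\left(-117,-128 \right)} + l{\left(-83,17 \right)}} = \frac{-45302 + \left(4 + 11\right)}{\left(-117\right)^{2} - 34} = \frac{-45302 + 15}{13689 - 34} = - \frac{45287}{13655}$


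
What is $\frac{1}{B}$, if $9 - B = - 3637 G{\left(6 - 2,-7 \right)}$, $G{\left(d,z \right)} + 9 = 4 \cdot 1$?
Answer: $- \frac{1}{18176} \approx -5.5018 \cdot 10^{-5}$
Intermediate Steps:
$G{\left(d,z \right)} = -5$ ($G{\left(d,z \right)} = -9 + 4 \cdot 1 = -9 + 4 = -5$)
$B = -18176$ ($B = 9 - \left(-3637\right) \left(-5\right) = 9 - 18185 = -18176$)
$\frac{1}{B} = \frac{1}{-18176} = - \frac{1}{18176}$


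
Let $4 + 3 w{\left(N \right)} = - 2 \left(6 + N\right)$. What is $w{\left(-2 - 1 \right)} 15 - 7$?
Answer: $-57$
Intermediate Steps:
$w{\left(N \right)} = - \frac{16}{3} - \frac{2 N}{3}$ ($w{\left(N \right)} = - \frac{4}{3} + \frac{\left(-2\right) \left(6 + N\right)}{3} = - \frac{4}{3} + \frac{-12 - 2 N}{3} = - \frac{4}{3} - \left(4 + \frac{2 N}{3}\right) = - \frac{16}{3} - \frac{2 N}{3}$)
$w{\left(-2 - 1 \right)} 15 - 7 = \left(- \frac{16}{3} - \frac{2 \left(-2 - 1\right)}{3}\right) 15 - 7 = \left(- \frac{16}{3} - -2\right) 15 - 7 = \left(- \frac{16}{3} + 2\right) 15 - 7 = \left(- \frac{10}{3}\right) 15 - 7 = -50 - 7 = -57$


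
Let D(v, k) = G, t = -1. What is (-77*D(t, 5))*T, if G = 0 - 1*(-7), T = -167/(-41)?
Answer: -90013/41 ≈ -2195.4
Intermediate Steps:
T = 167/41 (T = -167*(-1/41) = 167/41 ≈ 4.0732)
G = 7 (G = 0 + 7 = 7)
D(v, k) = 7
(-77*D(t, 5))*T = -77*7*(167/41) = -539*167/41 = -90013/41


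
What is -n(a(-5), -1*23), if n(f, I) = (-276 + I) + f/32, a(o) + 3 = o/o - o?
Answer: 9565/32 ≈ 298.91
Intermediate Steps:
a(o) = -2 - o (a(o) = -3 + (o/o - o) = -3 + (1 - o) = -2 - o)
n(f, I) = -276 + I + f/32 (n(f, I) = (-276 + I) + f*(1/32) = (-276 + I) + f/32 = -276 + I + f/32)
-n(a(-5), -1*23) = -(-276 - 1*23 + (-2 - 1*(-5))/32) = -(-276 - 23 + (-2 + 5)/32) = -(-276 - 23 + (1/32)*3) = -(-276 - 23 + 3/32) = -1*(-9565/32) = 9565/32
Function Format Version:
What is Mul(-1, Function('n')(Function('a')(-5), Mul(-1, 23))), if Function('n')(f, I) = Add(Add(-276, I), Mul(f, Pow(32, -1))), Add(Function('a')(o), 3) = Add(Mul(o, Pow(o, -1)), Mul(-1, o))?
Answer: Rational(9565, 32) ≈ 298.91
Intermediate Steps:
Function('a')(o) = Add(-2, Mul(-1, o)) (Function('a')(o) = Add(-3, Add(Mul(o, Pow(o, -1)), Mul(-1, o))) = Add(-3, Add(1, Mul(-1, o))) = Add(-2, Mul(-1, o)))
Function('n')(f, I) = Add(-276, I, Mul(Rational(1, 32), f)) (Function('n')(f, I) = Add(Add(-276, I), Mul(f, Rational(1, 32))) = Add(Add(-276, I), Mul(Rational(1, 32), f)) = Add(-276, I, Mul(Rational(1, 32), f)))
Mul(-1, Function('n')(Function('a')(-5), Mul(-1, 23))) = Mul(-1, Add(-276, Mul(-1, 23), Mul(Rational(1, 32), Add(-2, Mul(-1, -5))))) = Mul(-1, Add(-276, -23, Mul(Rational(1, 32), Add(-2, 5)))) = Mul(-1, Add(-276, -23, Mul(Rational(1, 32), 3))) = Mul(-1, Add(-276, -23, Rational(3, 32))) = Mul(-1, Rational(-9565, 32)) = Rational(9565, 32)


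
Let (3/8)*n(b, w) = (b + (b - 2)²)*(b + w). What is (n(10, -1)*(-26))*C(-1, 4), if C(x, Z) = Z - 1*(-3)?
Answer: -323232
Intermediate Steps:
C(x, Z) = 3 + Z (C(x, Z) = Z + 3 = 3 + Z)
n(b, w) = 8*(b + w)*(b + (-2 + b)²)/3 (n(b, w) = 8*((b + (b - 2)²)*(b + w))/3 = 8*((b + (-2 + b)²)*(b + w))/3 = 8*((b + w)*(b + (-2 + b)²))/3 = 8*(b + w)*(b + (-2 + b)²)/3)
(n(10, -1)*(-26))*C(-1, 4) = (((8/3)*10² + (8/3)*10*(-1) + (8/3)*10*(-2 + 10)² + (8/3)*(-1)*(-2 + 10)²)*(-26))*(3 + 4) = (((8/3)*100 - 80/3 + (8/3)*10*8² + (8/3)*(-1)*8²)*(-26))*7 = ((800/3 - 80/3 + (8/3)*10*64 + (8/3)*(-1)*64)*(-26))*7 = ((800/3 - 80/3 + 5120/3 - 512/3)*(-26))*7 = (1776*(-26))*7 = -46176*7 = -323232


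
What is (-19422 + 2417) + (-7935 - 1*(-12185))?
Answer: -12755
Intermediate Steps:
(-19422 + 2417) + (-7935 - 1*(-12185)) = -17005 + (-7935 + 12185) = -17005 + 4250 = -12755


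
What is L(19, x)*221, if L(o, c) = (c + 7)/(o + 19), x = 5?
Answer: 1326/19 ≈ 69.789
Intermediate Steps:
L(o, c) = (7 + c)/(19 + o)
L(19, x)*221 = ((7 + 5)/(19 + 19))*221 = (12/38)*221 = ((1/38)*12)*221 = (6/19)*221 = 1326/19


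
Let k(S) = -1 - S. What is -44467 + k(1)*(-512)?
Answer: -43443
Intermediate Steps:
-44467 + k(1)*(-512) = -44467 + (-1 - 1*1)*(-512) = -44467 + (-1 - 1)*(-512) = -44467 - 2*(-512) = -44467 + 1024 = -43443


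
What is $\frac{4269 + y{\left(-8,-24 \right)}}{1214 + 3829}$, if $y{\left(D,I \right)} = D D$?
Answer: $\frac{4333}{5043} \approx 0.85921$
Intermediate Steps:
$y{\left(D,I \right)} = D^{2}$
$\frac{4269 + y{\left(-8,-24 \right)}}{1214 + 3829} = \frac{4269 + \left(-8\right)^{2}}{1214 + 3829} = \frac{4269 + 64}{5043} = 4333 \cdot \frac{1}{5043} = \frac{4333}{5043}$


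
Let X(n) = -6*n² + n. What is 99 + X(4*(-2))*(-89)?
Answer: 34987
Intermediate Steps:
X(n) = n - 6*n²
99 + X(4*(-2))*(-89) = 99 + ((4*(-2))*(1 - 24*(-2)))*(-89) = 99 - 8*(1 - 6*(-8))*(-89) = 99 - 8*(1 + 48)*(-89) = 99 - 8*49*(-89) = 99 - 392*(-89) = 99 + 34888 = 34987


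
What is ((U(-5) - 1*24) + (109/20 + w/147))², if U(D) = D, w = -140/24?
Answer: 883456729/1587600 ≈ 556.47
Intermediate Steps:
w = -35/6 (w = -140*1/24 = -35/6 ≈ -5.8333)
((U(-5) - 1*24) + (109/20 + w/147))² = ((-5 - 1*24) + (109/20 - 35/6/147))² = ((-5 - 24) + (109*(1/20) - 35/6*1/147))² = (-29 + (109/20 - 5/126))² = (-29 + 6817/1260)² = (-29723/1260)² = 883456729/1587600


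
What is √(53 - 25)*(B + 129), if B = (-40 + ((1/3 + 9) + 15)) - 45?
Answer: 410*√7/3 ≈ 361.59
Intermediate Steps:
B = -182/3 (B = (-40 + ((⅓ + 9) + 15)) - 45 = (-40 + (28/3 + 15)) - 45 = (-40 + 73/3) - 45 = -47/3 - 45 = -182/3 ≈ -60.667)
√(53 - 25)*(B + 129) = √(53 - 25)*(-182/3 + 129) = √28*(205/3) = (2*√7)*(205/3) = 410*√7/3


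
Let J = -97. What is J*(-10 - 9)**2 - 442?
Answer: -35459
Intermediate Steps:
J*(-10 - 9)**2 - 442 = -97*(-10 - 9)**2 - 442 = -97*(-19)**2 - 442 = -97*361 - 442 = -35017 - 442 = -35459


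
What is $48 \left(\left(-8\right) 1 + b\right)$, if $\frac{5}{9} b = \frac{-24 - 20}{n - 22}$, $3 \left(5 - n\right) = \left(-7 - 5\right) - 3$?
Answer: $- \frac{336}{5} \approx -67.2$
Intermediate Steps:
$n = 10$ ($n = 5 - \frac{\left(-7 - 5\right) - 3}{3} = 5 - \frac{-12 - 3}{3} = 5 - -5 = 5 + 5 = 10$)
$b = \frac{33}{5}$ ($b = \frac{9 \frac{-24 - 20}{10 - 22}}{5} = \frac{9 \frac{-24 - 20}{-12}}{5} = \frac{9 \left(-24 - 20\right) \left(- \frac{1}{12}\right)}{5} = \frac{9 \left(\left(-44\right) \left(- \frac{1}{12}\right)\right)}{5} = \frac{9}{5} \cdot \frac{11}{3} = \frac{33}{5} \approx 6.6$)
$48 \left(\left(-8\right) 1 + b\right) = 48 \left(\left(-8\right) 1 + \frac{33}{5}\right) = 48 \left(-8 + \frac{33}{5}\right) = 48 \left(- \frac{7}{5}\right) = - \frac{336}{5}$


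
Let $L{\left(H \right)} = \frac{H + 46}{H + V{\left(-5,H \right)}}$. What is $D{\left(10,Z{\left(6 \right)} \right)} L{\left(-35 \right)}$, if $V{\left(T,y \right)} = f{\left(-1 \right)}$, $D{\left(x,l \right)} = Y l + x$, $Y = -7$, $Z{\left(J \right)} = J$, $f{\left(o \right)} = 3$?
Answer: $11$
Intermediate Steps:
$D{\left(x,l \right)} = x - 7 l$ ($D{\left(x,l \right)} = - 7 l + x = x - 7 l$)
$V{\left(T,y \right)} = 3$
$L{\left(H \right)} = \frac{46 + H}{3 + H}$ ($L{\left(H \right)} = \frac{H + 46}{H + 3} = \frac{46 + H}{3 + H}$)
$D{\left(10,Z{\left(6 \right)} \right)} L{\left(-35 \right)} = \left(10 - 42\right) \frac{46 - 35}{3 - 35} = \left(10 - 42\right) \frac{1}{-32} \cdot 11 = - 32 \left(\left(- \frac{1}{32}\right) 11\right) = \left(-32\right) \left(- \frac{11}{32}\right) = 11$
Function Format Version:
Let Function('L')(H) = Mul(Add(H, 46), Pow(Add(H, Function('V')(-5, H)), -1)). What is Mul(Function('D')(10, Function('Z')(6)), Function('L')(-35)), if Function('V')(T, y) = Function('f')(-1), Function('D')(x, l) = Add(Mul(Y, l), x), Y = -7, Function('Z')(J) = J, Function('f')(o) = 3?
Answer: 11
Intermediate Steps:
Function('D')(x, l) = Add(x, Mul(-7, l)) (Function('D')(x, l) = Add(Mul(-7, l), x) = Add(x, Mul(-7, l)))
Function('V')(T, y) = 3
Function('L')(H) = Mul(Pow(Add(3, H), -1), Add(46, H)) (Function('L')(H) = Mul(Add(H, 46), Pow(Add(H, 3), -1)) = Mul(Add(46, H), Pow(Add(3, H), -1)) = Mul(Pow(Add(3, H), -1), Add(46, H)))
Mul(Function('D')(10, Function('Z')(6)), Function('L')(-35)) = Mul(Add(10, Mul(-7, 6)), Mul(Pow(Add(3, -35), -1), Add(46, -35))) = Mul(Add(10, -42), Mul(Pow(-32, -1), 11)) = Mul(-32, Mul(Rational(-1, 32), 11)) = Mul(-32, Rational(-11, 32)) = 11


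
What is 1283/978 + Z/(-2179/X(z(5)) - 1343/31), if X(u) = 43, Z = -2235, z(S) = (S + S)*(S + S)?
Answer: 28467303/1134643 ≈ 25.089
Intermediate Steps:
z(S) = 4*S² (z(S) = (2*S)*(2*S) = 4*S²)
1283/978 + Z/(-2179/X(z(5)) - 1343/31) = 1283/978 - 2235/(-2179/43 - 1343/31) = 1283/978 - 2235/(-125298/1333) = 1283/978 - 2235*(-1333/125298) = 1283/978 + 993085/41766 = 28467303/1134643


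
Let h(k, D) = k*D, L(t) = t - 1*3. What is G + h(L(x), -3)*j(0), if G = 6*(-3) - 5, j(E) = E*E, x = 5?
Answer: -23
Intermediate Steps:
L(t) = -3 + t (L(t) = t - 3 = -3 + t)
h(k, D) = D*k
j(E) = E²
G = -23 (G = -18 - 5 = -23)
G + h(L(x), -3)*j(0) = -23 - 3*(-3 + 5)*0² = -23 - 3*2*0 = -23 - 6*0 = -23 + 0 = -23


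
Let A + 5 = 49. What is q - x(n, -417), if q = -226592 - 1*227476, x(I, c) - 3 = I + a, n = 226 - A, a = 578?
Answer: -454831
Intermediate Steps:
A = 44 (A = -5 + 49 = 44)
n = 182 (n = 226 - 1*44 = 226 - 44 = 182)
x(I, c) = 581 + I (x(I, c) = 3 + (I + 578) = 3 + (578 + I) = 581 + I)
q = -454068 (q = -226592 - 227476 = -454068)
q - x(n, -417) = -454068 - (581 + 182) = -454068 - 1*763 = -454068 - 763 = -454831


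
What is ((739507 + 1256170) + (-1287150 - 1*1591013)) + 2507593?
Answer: 1625107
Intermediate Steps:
((739507 + 1256170) + (-1287150 - 1*1591013)) + 2507593 = (1995677 + (-1287150 - 1591013)) + 2507593 = (1995677 - 2878163) + 2507593 = -882486 + 2507593 = 1625107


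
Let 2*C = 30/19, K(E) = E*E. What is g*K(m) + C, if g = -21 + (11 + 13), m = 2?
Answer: 243/19 ≈ 12.789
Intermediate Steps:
K(E) = E**2
C = 15/19 (C = (30/19)/2 = (30*(1/19))/2 = (1/2)*(30/19) = 15/19 ≈ 0.78947)
g = 3 (g = -21 + 24 = 3)
g*K(m) + C = 3*2**2 + 15/19 = 3*4 + 15/19 = 12 + 15/19 = 243/19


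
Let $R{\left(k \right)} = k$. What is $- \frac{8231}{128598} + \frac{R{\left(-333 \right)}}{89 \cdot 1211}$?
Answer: $- \frac{929952083}{13860163842} \approx -0.067095$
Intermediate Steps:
$- \frac{8231}{128598} + \frac{R{\left(-333 \right)}}{89 \cdot 1211} = - \frac{8231}{128598} - \frac{333}{89 \cdot 1211} = \left(-8231\right) \frac{1}{128598} - \frac{333}{107779} = - \frac{8231}{128598} - \frac{333}{107779} = - \frac{929952083}{13860163842}$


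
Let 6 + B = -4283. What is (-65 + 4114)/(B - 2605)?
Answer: -4049/6894 ≈ -0.58732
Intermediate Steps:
B = -4289 (B = -6 - 4283 = -4289)
(-65 + 4114)/(B - 2605) = (-65 + 4114)/(-4289 - 2605) = 4049/(-6894) = 4049*(-1/6894) = -4049/6894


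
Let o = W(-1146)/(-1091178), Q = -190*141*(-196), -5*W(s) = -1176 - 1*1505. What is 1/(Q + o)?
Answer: 5455890/28648005444919 ≈ 1.9045e-7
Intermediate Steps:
W(s) = 2681/5 (W(s) = -(-1176 - 1*1505)/5 = -(-1176 - 1505)/5 = -⅕*(-2681) = 2681/5)
Q = 5250840 (Q = -26790*(-196) = 5250840)
o = -2681/5455890 (o = (2681/5)/(-1091178) = (2681/5)*(-1/1091178) = -2681/5455890 ≈ -0.00049140)
1/(Q + o) = 1/(5250840 - 2681/5455890) = 1/(28648005444919/5455890) = 5455890/28648005444919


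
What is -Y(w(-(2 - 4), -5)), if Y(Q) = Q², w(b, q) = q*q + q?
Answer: -400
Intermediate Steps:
w(b, q) = q + q² (w(b, q) = q² + q = q + q²)
-Y(w(-(2 - 4), -5)) = -(-5*(1 - 5))² = -(-5*(-4))² = -1*20² = -1*400 = -400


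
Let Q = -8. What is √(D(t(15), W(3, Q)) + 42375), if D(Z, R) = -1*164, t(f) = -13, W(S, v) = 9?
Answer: √42211 ≈ 205.45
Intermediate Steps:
D(Z, R) = -164
√(D(t(15), W(3, Q)) + 42375) = √(-164 + 42375) = √42211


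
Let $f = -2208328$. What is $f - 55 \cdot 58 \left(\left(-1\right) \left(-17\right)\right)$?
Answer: $-2262558$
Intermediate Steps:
$f - 55 \cdot 58 \left(\left(-1\right) \left(-17\right)\right) = -2208328 - 55 \cdot 58 \left(\left(-1\right) \left(-17\right)\right) = -2208328 - 3190 \cdot 17 = -2208328 - 54230 = -2262558$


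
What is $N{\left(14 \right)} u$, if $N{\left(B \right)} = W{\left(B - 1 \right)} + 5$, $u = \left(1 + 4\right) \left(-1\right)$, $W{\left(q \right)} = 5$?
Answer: $-50$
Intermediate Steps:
$u = -5$ ($u = 5 \left(-1\right) = -5$)
$N{\left(B \right)} = 10$ ($N{\left(B \right)} = 5 + 5 = 10$)
$N{\left(14 \right)} u = 10 \left(-5\right) = -50$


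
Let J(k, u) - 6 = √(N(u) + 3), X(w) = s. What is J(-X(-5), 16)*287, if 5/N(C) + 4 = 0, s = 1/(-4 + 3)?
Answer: 1722 + 287*√7/2 ≈ 2101.7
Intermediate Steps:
s = -1 (s = 1/(-1) = -1)
X(w) = -1
N(C) = -5/4 (N(C) = 5/(-4 + 0) = 5/(-4) = 5*(-¼) = -5/4)
J(k, u) = 6 + √7/2 (J(k, u) = 6 + √(-5/4 + 3) = 6 + √(7/4) = 6 + √7/2)
J(-X(-5), 16)*287 = (6 + √7/2)*287 = 1722 + 287*√7/2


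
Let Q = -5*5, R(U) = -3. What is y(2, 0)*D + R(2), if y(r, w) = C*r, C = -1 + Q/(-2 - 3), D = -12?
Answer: -99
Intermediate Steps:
Q = -25
C = 4 (C = -1 - 25/(-2 - 3) = -1 - 25/(-5) = -1 - 25*(-⅕) = -1 + 5 = 4)
y(r, w) = 4*r
y(2, 0)*D + R(2) = (4*2)*(-12) - 3 = 8*(-12) - 3 = -96 - 3 = -99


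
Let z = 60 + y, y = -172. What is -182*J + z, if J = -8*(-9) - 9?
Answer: -11578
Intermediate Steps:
J = 63 (J = 72 - 9 = 63)
z = -112 (z = 60 - 172 = -112)
-182*J + z = -182*63 - 112 = -11466 - 112 = -11578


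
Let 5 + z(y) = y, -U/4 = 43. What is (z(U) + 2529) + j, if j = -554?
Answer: 1798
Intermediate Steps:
U = -172 (U = -4*43 = -172)
z(y) = -5 + y
(z(U) + 2529) + j = ((-5 - 172) + 2529) - 554 = (-177 + 2529) - 554 = 2352 - 554 = 1798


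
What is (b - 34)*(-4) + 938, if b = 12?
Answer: 1026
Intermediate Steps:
(b - 34)*(-4) + 938 = (12 - 34)*(-4) + 938 = -22*(-4) + 938 = 88 + 938 = 1026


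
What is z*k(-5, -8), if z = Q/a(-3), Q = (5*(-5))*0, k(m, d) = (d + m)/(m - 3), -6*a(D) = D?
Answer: 0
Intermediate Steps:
a(D) = -D/6
k(m, d) = (d + m)/(-3 + m)
Q = 0 (Q = -25*0 = 0)
z = 0 (z = 0/((-1/6*(-3))) = 0/(1/2) = 0*2 = 0)
z*k(-5, -8) = 0*((-8 - 5)/(-3 - 5)) = 0*(-13/(-8)) = 0*(-1/8*(-13)) = 0*(13/8) = 0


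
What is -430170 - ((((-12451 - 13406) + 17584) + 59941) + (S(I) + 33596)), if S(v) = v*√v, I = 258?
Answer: -515434 - 258*√258 ≈ -5.1958e+5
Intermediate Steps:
S(v) = v^(3/2)
-430170 - ((((-12451 - 13406) + 17584) + 59941) + (S(I) + 33596)) = -430170 - ((((-12451 - 13406) + 17584) + 59941) + (258^(3/2) + 33596)) = -430170 - (((-25857 + 17584) + 59941) + (258*√258 + 33596)) = -430170 - ((-8273 + 59941) + (33596 + 258*√258)) = -430170 - (51668 + (33596 + 258*√258)) = -430170 - (85264 + 258*√258) = -430170 + (-85264 - 258*√258) = -515434 - 258*√258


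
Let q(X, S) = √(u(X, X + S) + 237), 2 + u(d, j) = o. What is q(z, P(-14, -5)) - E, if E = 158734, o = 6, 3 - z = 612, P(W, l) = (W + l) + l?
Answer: -158734 + √241 ≈ -1.5872e+5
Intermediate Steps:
P(W, l) = W + 2*l
z = -609 (z = 3 - 1*612 = 3 - 612 = -609)
u(d, j) = 4 (u(d, j) = -2 + 6 = 4)
q(X, S) = √241 (q(X, S) = √(4 + 237) = √241)
q(z, P(-14, -5)) - E = √241 - 1*158734 = √241 - 158734 = -158734 + √241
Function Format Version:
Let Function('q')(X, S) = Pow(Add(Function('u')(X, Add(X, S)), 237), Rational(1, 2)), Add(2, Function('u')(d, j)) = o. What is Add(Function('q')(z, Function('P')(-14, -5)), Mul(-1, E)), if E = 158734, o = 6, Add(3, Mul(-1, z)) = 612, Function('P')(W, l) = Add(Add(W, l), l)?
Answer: Add(-158734, Pow(241, Rational(1, 2))) ≈ -1.5872e+5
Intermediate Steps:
Function('P')(W, l) = Add(W, Mul(2, l))
z = -609 (z = Add(3, Mul(-1, 612)) = Add(3, -612) = -609)
Function('u')(d, j) = 4 (Function('u')(d, j) = Add(-2, 6) = 4)
Function('q')(X, S) = Pow(241, Rational(1, 2)) (Function('q')(X, S) = Pow(Add(4, 237), Rational(1, 2)) = Pow(241, Rational(1, 2)))
Add(Function('q')(z, Function('P')(-14, -5)), Mul(-1, E)) = Add(Pow(241, Rational(1, 2)), Mul(-1, 158734)) = Add(Pow(241, Rational(1, 2)), -158734) = Add(-158734, Pow(241, Rational(1, 2)))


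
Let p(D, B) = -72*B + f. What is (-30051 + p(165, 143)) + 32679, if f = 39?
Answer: -7629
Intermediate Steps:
p(D, B) = 39 - 72*B (p(D, B) = -72*B + 39 = 39 - 72*B)
(-30051 + p(165, 143)) + 32679 = (-30051 + (39 - 72*143)) + 32679 = (-30051 + (39 - 10296)) + 32679 = (-30051 - 10257) + 32679 = -40308 + 32679 = -7629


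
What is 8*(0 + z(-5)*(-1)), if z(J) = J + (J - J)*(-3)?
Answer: 40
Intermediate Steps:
z(J) = J (z(J) = J + 0*(-3) = J + 0 = J)
8*(0 + z(-5)*(-1)) = 8*(0 - 5*(-1)) = 8*(0 + 5) = 8*5 = 40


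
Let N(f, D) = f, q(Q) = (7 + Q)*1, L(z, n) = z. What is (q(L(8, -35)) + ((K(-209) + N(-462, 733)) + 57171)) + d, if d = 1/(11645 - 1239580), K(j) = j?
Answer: 69396746524/1227935 ≈ 56515.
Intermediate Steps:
q(Q) = 7 + Q
d = -1/1227935 (d = 1/(-1227935) = -1/1227935 ≈ -8.1438e-7)
(q(L(8, -35)) + ((K(-209) + N(-462, 733)) + 57171)) + d = ((7 + 8) + ((-209 - 462) + 57171)) - 1/1227935 = (15 + (-671 + 57171)) - 1/1227935 = (15 + 56500) - 1/1227935 = 56515 - 1/1227935 = 69396746524/1227935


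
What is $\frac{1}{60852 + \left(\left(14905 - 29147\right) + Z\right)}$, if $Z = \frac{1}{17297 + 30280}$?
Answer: $\frac{47577}{2217563971} \approx 2.1455 \cdot 10^{-5}$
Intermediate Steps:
$Z = \frac{1}{47577} \approx 2.1019 \cdot 10^{-5}$
$\frac{1}{60852 + \left(\left(14905 - 29147\right) + Z\right)} = \frac{1}{60852 + \left(\left(14905 - 29147\right) + \frac{1}{47577}\right)} = \frac{1}{60852 + \left(-14242 + \frac{1}{47577}\right)} = \frac{1}{60852 - \frac{677591633}{47577}} = \frac{1}{\frac{2217563971}{47577}} = \frac{47577}{2217563971}$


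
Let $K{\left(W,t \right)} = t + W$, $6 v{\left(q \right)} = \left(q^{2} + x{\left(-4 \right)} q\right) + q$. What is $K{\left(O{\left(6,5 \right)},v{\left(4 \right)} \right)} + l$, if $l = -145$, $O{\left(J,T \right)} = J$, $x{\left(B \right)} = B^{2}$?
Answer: $-125$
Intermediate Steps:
$v{\left(q \right)} = \frac{q^{2}}{6} + \frac{17 q}{6}$ ($v{\left(q \right)} = \frac{\left(q^{2} + \left(-4\right)^{2} q\right) + q}{6} = \frac{\left(q^{2} + 16 q\right) + q}{6} = \frac{q^{2} + 17 q}{6} = \frac{q^{2}}{6} + \frac{17 q}{6}$)
$K{\left(W,t \right)} = W + t$
$K{\left(O{\left(6,5 \right)},v{\left(4 \right)} \right)} + l = \left(6 + \frac{1}{6} \cdot 4 \left(17 + 4\right)\right) - 145 = \left(6 + \frac{1}{6} \cdot 4 \cdot 21\right) - 145 = \left(6 + 14\right) - 145 = 20 - 145 = -125$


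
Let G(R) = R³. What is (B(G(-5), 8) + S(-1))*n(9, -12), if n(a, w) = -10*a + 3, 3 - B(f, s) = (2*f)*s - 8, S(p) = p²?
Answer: -175044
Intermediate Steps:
B(f, s) = 11 - 2*f*s (B(f, s) = 3 - ((2*f)*s - 8) = 3 - (2*f*s - 8) = 3 - (-8 + 2*f*s) = 3 + (8 - 2*f*s) = 11 - 2*f*s)
n(a, w) = 3 - 10*a
(B(G(-5), 8) + S(-1))*n(9, -12) = ((11 - 2*(-5)³*8) + (-1)²)*(3 - 10*9) = ((11 - 2*(-125)*8) + 1)*(3 - 90) = ((11 + 2000) + 1)*(-87) = (2011 + 1)*(-87) = 2012*(-87) = -175044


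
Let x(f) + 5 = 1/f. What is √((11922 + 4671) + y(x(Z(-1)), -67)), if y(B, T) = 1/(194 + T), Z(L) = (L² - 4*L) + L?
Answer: 4*√16726789/127 ≈ 128.81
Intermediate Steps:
Z(L) = L² - 3*L
x(f) = -5 + 1/f
√((11922 + 4671) + y(x(Z(-1)), -67)) = √((11922 + 4671) + 1/(194 - 67)) = √(16593 + 1/127) = √(2107312/127) = 4*√16726789/127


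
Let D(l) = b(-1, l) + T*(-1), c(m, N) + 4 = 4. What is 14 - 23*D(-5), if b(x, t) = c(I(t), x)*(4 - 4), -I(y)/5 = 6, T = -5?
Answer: -101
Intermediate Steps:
I(y) = -30 (I(y) = -5*6 = -30)
c(m, N) = 0 (c(m, N) = -4 + 4 = 0)
b(x, t) = 0 (b(x, t) = 0*(4 - 4) = 0*0 = 0)
D(l) = 5 (D(l) = 0 - 5*(-1) = 0 + 5 = 5)
14 - 23*D(-5) = 14 - 23*5 = 14 - 115 = -101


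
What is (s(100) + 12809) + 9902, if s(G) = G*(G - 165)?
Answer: 16211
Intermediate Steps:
s(G) = G*(-165 + G)
(s(100) + 12809) + 9902 = (100*(-165 + 100) + 12809) + 9902 = (100*(-65) + 12809) + 9902 = (-6500 + 12809) + 9902 = 6309 + 9902 = 16211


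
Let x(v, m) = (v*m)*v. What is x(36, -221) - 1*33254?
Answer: -319670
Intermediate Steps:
x(v, m) = m*v² (x(v, m) = (m*v)*v = m*v²)
x(36, -221) - 1*33254 = -221*36² - 1*33254 = -221*1296 - 33254 = -286416 - 33254 = -319670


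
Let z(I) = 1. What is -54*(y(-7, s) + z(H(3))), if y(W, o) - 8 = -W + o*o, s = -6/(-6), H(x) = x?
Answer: -918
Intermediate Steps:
s = 1 (s = -6*(-⅙) = 1)
y(W, o) = 8 + o² - W (y(W, o) = 8 + (-W + o*o) = 8 + (-W + o²) = 8 + (o² - W) = 8 + o² - W)
-54*(y(-7, s) + z(H(3))) = -54*((8 + 1² - 1*(-7)) + 1) = -54*((8 + 1 + 7) + 1) = -54*(16 + 1) = -54*17 = -918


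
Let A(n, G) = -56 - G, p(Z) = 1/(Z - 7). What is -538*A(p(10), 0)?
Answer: 30128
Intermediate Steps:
p(Z) = 1/(-7 + Z)
-538*A(p(10), 0) = -538*(-56 - 1*0) = -538*(-56 + 0) = -538*(-56) = 30128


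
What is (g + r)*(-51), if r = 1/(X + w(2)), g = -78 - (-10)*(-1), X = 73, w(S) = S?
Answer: 112183/25 ≈ 4487.3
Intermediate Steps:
g = -88 (g = -78 - 1*10 = -78 - 10 = -88)
r = 1/75 (r = 1/(73 + 2) = 1/75 ≈ 0.013333)
(g + r)*(-51) = (-88 + 1/75)*(-51) = -6599/75*(-51) = 112183/25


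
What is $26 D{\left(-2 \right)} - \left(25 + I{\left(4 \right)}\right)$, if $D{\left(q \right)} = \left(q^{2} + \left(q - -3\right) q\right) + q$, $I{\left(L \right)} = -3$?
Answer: $-22$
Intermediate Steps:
$D{\left(q \right)} = q + q^{2} + q \left(3 + q\right)$ ($D{\left(q \right)} = \left(q^{2} + \left(q + 3\right) q\right) + q = \left(q^{2} + \left(3 + q\right) q\right) + q = \left(q^{2} + q \left(3 + q\right)\right) + q = q + q^{2} + q \left(3 + q\right)$)
$26 D{\left(-2 \right)} - \left(25 + I{\left(4 \right)}\right) = 26 \cdot 2 \left(-2\right) \left(2 - 2\right) - 22 = 26 \cdot 2 \left(-2\right) 0 + \left(-25 + 3\right) = 26 \cdot 0 - 22 = 0 - 22 = -22$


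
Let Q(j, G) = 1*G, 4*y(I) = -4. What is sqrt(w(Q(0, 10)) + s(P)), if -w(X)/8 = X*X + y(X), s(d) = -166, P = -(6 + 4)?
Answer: I*sqrt(958) ≈ 30.952*I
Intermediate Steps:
y(I) = -1 (y(I) = (1/4)*(-4) = -1)
Q(j, G) = G
P = -10 (P = -1*10 = -10)
w(X) = 8 - 8*X**2 (w(X) = -8*(X*X - 1) = -8*(X**2 - 1) = -8*(-1 + X**2) = 8 - 8*X**2)
sqrt(w(Q(0, 10)) + s(P)) = sqrt((8 - 8*10**2) - 166) = sqrt((8 - 8*100) - 166) = sqrt((8 - 800) - 166) = sqrt(-792 - 166) = sqrt(-958) = I*sqrt(958)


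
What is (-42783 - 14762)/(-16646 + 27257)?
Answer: -57545/10611 ≈ -5.4231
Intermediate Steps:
(-42783 - 14762)/(-16646 + 27257) = -57545/10611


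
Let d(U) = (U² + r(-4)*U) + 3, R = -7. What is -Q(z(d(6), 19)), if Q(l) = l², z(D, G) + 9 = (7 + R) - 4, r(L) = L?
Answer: -169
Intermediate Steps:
d(U) = 3 + U² - 4*U (d(U) = (U² - 4*U) + 3 = 3 + U² - 4*U)
z(D, G) = -13 (z(D, G) = -9 + ((7 - 7) - 4) = -9 + (0 - 4) = -9 - 4 = -13)
-Q(z(d(6), 19)) = -1*(-13)² = -1*169 = -169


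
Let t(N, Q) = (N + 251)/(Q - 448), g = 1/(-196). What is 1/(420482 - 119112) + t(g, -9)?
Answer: -7412903789/13497156820 ≈ -0.54922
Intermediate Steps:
g = -1/196 ≈ -0.0051020
t(N, Q) = (251 + N)/(-448 + Q)
1/(420482 - 119112) + t(g, -9) = 1/(420482 - 119112) + (251 - 1/196)/(-448 - 9) = 1/301370 + (49195/196)/(-457) = 1/301370 - 1/457*49195/196 = 1/301370 - 49195/89572 = -7412903789/13497156820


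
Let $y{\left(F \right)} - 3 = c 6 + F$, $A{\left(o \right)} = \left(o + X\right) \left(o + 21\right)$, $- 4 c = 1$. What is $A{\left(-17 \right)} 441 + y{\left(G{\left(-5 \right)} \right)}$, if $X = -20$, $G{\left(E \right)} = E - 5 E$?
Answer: $- \frac{130493}{2} \approx -65247.0$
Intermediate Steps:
$c = - \frac{1}{4}$ ($c = \left(- \frac{1}{4}\right) 1 = - \frac{1}{4} \approx -0.25$)
$G{\left(E \right)} = - 4 E$
$A{\left(o \right)} = \left(-20 + o\right) \left(21 + o\right)$ ($A{\left(o \right)} = \left(o - 20\right) \left(o + 21\right) = \left(-20 + o\right) \left(21 + o\right)$)
$y{\left(F \right)} = \frac{3}{2} + F$ ($y{\left(F \right)} = 3 + \left(\left(- \frac{1}{4}\right) 6 + F\right) = 3 + \left(- \frac{3}{2} + F\right) = \frac{3}{2} + F$)
$A{\left(-17 \right)} 441 + y{\left(G{\left(-5 \right)} \right)} = \left(-420 - 17 + \left(-17\right)^{2}\right) 441 + \left(\frac{3}{2} - -20\right) = \left(-420 - 17 + 289\right) 441 + \left(\frac{3}{2} + 20\right) = \left(-148\right) 441 + \frac{43}{2} = -65268 + \frac{43}{2} = - \frac{130493}{2}$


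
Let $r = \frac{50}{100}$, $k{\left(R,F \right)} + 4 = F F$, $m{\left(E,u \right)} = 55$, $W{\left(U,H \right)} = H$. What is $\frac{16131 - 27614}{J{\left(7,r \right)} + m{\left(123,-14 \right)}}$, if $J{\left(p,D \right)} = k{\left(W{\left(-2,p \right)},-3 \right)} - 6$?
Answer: $- \frac{11483}{54} \approx -212.65$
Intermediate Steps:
$k{\left(R,F \right)} = -4 + F^{2}$ ($k{\left(R,F \right)} = -4 + F F = -4 + F^{2}$)
$r = \frac{1}{2}$ ($r = 50 \cdot \frac{1}{100} = \frac{1}{2} \approx 0.5$)
$J{\left(p,D \right)} = -1$ ($J{\left(p,D \right)} = \left(-4 + \left(-3\right)^{2}\right) - 6 = \left(-4 + 9\right) - 6 = 5 - 6 = -1$)
$\frac{16131 - 27614}{J{\left(7,r \right)} + m{\left(123,-14 \right)}} = \frac{16131 - 27614}{-1 + 55} = - \frac{11483}{54}$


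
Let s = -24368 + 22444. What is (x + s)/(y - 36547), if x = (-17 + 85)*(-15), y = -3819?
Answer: 1472/20183 ≈ 0.072933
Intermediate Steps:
s = -1924
x = -1020 (x = 68*(-15) = -1020)
(x + s)/(y - 36547) = (-1020 - 1924)/(-3819 - 36547) = -2944/(-40366) = -2944*(-1/40366) = 1472/20183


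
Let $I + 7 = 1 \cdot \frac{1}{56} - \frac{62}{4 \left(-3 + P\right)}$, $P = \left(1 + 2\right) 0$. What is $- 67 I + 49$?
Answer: $\frac{28667}{168} \approx 170.64$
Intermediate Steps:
$P = 0$ ($P = 3 \cdot 0 = 0$)
$I = - \frac{305}{168}$ ($I = -7 - \left(- \frac{1}{56} + 62 \frac{1}{4 \left(-3 + 0\right)}\right) = -7 - \left(- \frac{1}{56} + \frac{62}{4 \left(-3\right)}\right) = -7 - \left(- \frac{1}{56} + \frac{62}{-12}\right) = -7 + \left(\frac{1}{56} - - \frac{31}{6}\right) = -7 + \left(\frac{1}{56} + \frac{31}{6}\right) = -7 + \frac{871}{168} = - \frac{305}{168} \approx -1.8155$)
$- 67 I + 49 = \left(-67\right) \left(- \frac{305}{168}\right) + 49 = \frac{20435}{168} + 49 = \frac{28667}{168}$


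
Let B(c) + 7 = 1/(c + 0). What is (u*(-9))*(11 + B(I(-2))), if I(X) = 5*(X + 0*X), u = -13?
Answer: 4563/10 ≈ 456.30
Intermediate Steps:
I(X) = 5*X (I(X) = 5*(X + 0) = 5*X)
B(c) = -7 + 1/c (B(c) = -7 + 1/(c + 0) = -7 + 1/c)
(u*(-9))*(11 + B(I(-2))) = (-13*(-9))*(11 + (-7 + 1/(5*(-2)))) = 117*(11 + (-7 + 1/(-10))) = 117*(11 + (-7 - ⅒)) = 117*(11 - 71/10) = 117*(39/10) = 4563/10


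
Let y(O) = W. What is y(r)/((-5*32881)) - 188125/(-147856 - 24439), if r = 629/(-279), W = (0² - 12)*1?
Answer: 6186151633/5665231895 ≈ 1.0919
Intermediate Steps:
W = -12 (W = (0 - 12)*1 = -12*1 = -12)
r = -629/279 (r = 629*(-1/279) = -629/279 ≈ -2.2545)
y(O) = -12
y(r)/((-5*32881)) - 188125/(-147856 - 24439) = -12/((-5*32881)) - 188125/(-147856 - 24439) = -12/(-164405) - 188125/(-172295) = -12*(-1/164405) - 188125*(-1/172295) = 12/164405 + 37625/34459 = 6186151633/5665231895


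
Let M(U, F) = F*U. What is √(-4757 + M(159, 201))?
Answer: √27202 ≈ 164.93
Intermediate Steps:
√(-4757 + M(159, 201)) = √(-4757 + 201*159) = √(-4757 + 31959) = √27202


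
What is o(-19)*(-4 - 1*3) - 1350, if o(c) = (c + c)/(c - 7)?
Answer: -17683/13 ≈ -1360.2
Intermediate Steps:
o(c) = 2*c/(-7 + c) (o(c) = (2*c)/(-7 + c) = 2*c/(-7 + c))
o(-19)*(-4 - 1*3) - 1350 = (2*(-19)/(-7 - 19))*(-4 - 1*3) - 1350 = (2*(-19)/(-26))*(-4 - 3) - 1350 = (2*(-19)*(-1/26))*(-7) - 1350 = (19/13)*(-7) - 1350 = -133/13 - 1350 = -17683/13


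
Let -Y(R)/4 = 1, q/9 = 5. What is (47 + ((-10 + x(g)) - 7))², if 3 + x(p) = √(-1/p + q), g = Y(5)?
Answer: (54 + √181)²/4 ≈ 1137.5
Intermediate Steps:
q = 45 (q = 9*5 = 45)
Y(R) = -4 (Y(R) = -4*1 = -4)
g = -4
x(p) = -3 + √(45 - 1/p) (x(p) = -3 + √(-1/p + 45) = -3 + √(45 - 1/p))
(47 + ((-10 + x(g)) - 7))² = (47 + ((-10 + (-3 + √(45 - 1/(-4)))) - 7))² = (47 + ((-10 + (-3 + √(45 - 1*(-¼)))) - 7))² = (47 + ((-10 + (-3 + √(45 + ¼))) - 7))² = (47 + ((-10 + (-3 + √(181/4))) - 7))² = (47 + ((-10 + (-3 + √181/2)) - 7))² = (47 + ((-13 + √181/2) - 7))² = (47 + (-20 + √181/2))² = (27 + √181/2)²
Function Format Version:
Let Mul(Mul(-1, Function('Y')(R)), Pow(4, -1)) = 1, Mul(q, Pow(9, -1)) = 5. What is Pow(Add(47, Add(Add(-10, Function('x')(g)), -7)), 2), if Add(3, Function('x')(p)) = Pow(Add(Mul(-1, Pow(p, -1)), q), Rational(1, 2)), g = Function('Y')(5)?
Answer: Mul(Rational(1, 4), Pow(Add(54, Pow(181, Rational(1, 2))), 2)) ≈ 1137.5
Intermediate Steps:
q = 45 (q = Mul(9, 5) = 45)
Function('Y')(R) = -4 (Function('Y')(R) = Mul(-4, 1) = -4)
g = -4
Function('x')(p) = Add(-3, Pow(Add(45, Mul(-1, Pow(p, -1))), Rational(1, 2))) (Function('x')(p) = Add(-3, Pow(Add(Mul(-1, Pow(p, -1)), 45), Rational(1, 2))) = Add(-3, Pow(Add(45, Mul(-1, Pow(p, -1))), Rational(1, 2))))
Pow(Add(47, Add(Add(-10, Function('x')(g)), -7)), 2) = Pow(Add(47, Add(Add(-10, Add(-3, Pow(Add(45, Mul(-1, Pow(-4, -1))), Rational(1, 2)))), -7)), 2) = Pow(Add(47, Add(Add(-10, Add(-3, Pow(Add(45, Mul(-1, Rational(-1, 4))), Rational(1, 2)))), -7)), 2) = Pow(Add(47, Add(Add(-10, Add(-3, Pow(Add(45, Rational(1, 4)), Rational(1, 2)))), -7)), 2) = Pow(Add(47, Add(Add(-10, Add(-3, Pow(Rational(181, 4), Rational(1, 2)))), -7)), 2) = Pow(Add(47, Add(Add(-10, Add(-3, Mul(Rational(1, 2), Pow(181, Rational(1, 2))))), -7)), 2) = Pow(Add(47, Add(Add(-13, Mul(Rational(1, 2), Pow(181, Rational(1, 2)))), -7)), 2) = Pow(Add(47, Add(-20, Mul(Rational(1, 2), Pow(181, Rational(1, 2))))), 2) = Pow(Add(27, Mul(Rational(1, 2), Pow(181, Rational(1, 2)))), 2)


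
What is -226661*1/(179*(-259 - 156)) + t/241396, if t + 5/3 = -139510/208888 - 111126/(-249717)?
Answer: 1427043989625718493353/467695080840053567280 ≈ 3.0512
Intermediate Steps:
t = -49281635971/26081442348 (t = -5/3 + (-139510/208888 - 111126/(-249717)) = -5/3 + (-139510*1/208888 - 111126*(-1/249717)) = -5/3 + (-69755/104444 + 37042/83239) = -5/3 - 1937521797/8693814116 = -49281635971/26081442348 ≈ -1.8895)
-226661*1/(179*(-259 - 156)) + t/241396 = -226661*1/(179*(-259 - 156)) - 49281635971/26081442348/241396 = -226661/((-415*179)) - 49281635971/26081442348*1/241396 = -226661/(-74285) - 49281635971/6295955857037808 = -226661*(-1/74285) - 49281635971/6295955857037808 = 226661/74285 - 49281635971/6295955857037808 = 1427043989625718493353/467695080840053567280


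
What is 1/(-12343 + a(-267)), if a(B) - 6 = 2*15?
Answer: -1/12307 ≈ -8.1255e-5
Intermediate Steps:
a(B) = 36 (a(B) = 6 + 2*15 = 6 + 30 = 36)
1/(-12343 + a(-267)) = 1/(-12343 + 36) = 1/(-12307) = -1/12307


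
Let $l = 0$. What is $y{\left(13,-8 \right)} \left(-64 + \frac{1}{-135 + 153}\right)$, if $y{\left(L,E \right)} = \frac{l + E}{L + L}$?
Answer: $\frac{2302}{117} \approx 19.675$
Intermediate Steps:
$y{\left(L,E \right)} = \frac{E}{2 L}$ ($y{\left(L,E \right)} = \frac{0 + E}{L + L} = \frac{E}{2 L}$)
$y{\left(13,-8 \right)} \left(-64 + \frac{1}{-135 + 153}\right) = \frac{1}{2} \left(-8\right) \frac{1}{13} \left(-64 + \frac{1}{-135 + 153}\right) = \frac{1}{2} \left(-8\right) \frac{1}{13} \left(-64 + \frac{1}{18}\right) = - \frac{4 \left(-64 + \frac{1}{18}\right)}{13} = \left(- \frac{4}{13}\right) \left(- \frac{1151}{18}\right) = \frac{2302}{117}$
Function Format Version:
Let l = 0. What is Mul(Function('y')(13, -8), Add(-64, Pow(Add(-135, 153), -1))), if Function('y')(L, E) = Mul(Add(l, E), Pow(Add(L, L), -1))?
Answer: Rational(2302, 117) ≈ 19.675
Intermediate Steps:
Function('y')(L, E) = Mul(Rational(1, 2), E, Pow(L, -1)) (Function('y')(L, E) = Mul(Add(0, E), Pow(Add(L, L), -1)) = Mul(E, Pow(Mul(2, L), -1)) = Mul(E, Mul(Rational(1, 2), Pow(L, -1))) = Mul(Rational(1, 2), E, Pow(L, -1)))
Mul(Function('y')(13, -8), Add(-64, Pow(Add(-135, 153), -1))) = Mul(Mul(Rational(1, 2), -8, Pow(13, -1)), Add(-64, Pow(Add(-135, 153), -1))) = Mul(Mul(Rational(1, 2), -8, Rational(1, 13)), Add(-64, Pow(18, -1))) = Mul(Rational(-4, 13), Add(-64, Rational(1, 18))) = Mul(Rational(-4, 13), Rational(-1151, 18)) = Rational(2302, 117)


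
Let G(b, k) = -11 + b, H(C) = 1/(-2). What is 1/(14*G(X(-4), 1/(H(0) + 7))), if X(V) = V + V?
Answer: -1/266 ≈ -0.0037594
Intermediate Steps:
X(V) = 2*V
H(C) = -½
1/(14*G(X(-4), 1/(H(0) + 7))) = 1/(14*(-11 + 2*(-4))) = 1/(14*(-11 - 8)) = 1/(14*(-19)) = 1/(-266) = -1/266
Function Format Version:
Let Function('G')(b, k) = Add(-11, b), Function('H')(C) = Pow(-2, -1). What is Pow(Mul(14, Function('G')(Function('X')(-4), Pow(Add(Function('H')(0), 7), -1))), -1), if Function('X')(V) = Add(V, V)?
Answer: Rational(-1, 266) ≈ -0.0037594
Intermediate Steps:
Function('X')(V) = Mul(2, V)
Function('H')(C) = Rational(-1, 2)
Pow(Mul(14, Function('G')(Function('X')(-4), Pow(Add(Function('H')(0), 7), -1))), -1) = Pow(Mul(14, Add(-11, Mul(2, -4))), -1) = Pow(Mul(14, Add(-11, -8)), -1) = Pow(Mul(14, -19), -1) = Pow(-266, -1) = Rational(-1, 266)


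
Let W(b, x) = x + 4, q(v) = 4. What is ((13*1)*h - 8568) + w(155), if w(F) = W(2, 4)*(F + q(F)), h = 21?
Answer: -7023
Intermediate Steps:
W(b, x) = 4 + x
w(F) = 32 + 8*F (w(F) = (4 + 4)*(F + 4) = 8*(4 + F) = 32 + 8*F)
((13*1)*h - 8568) + w(155) = ((13*1)*21 - 8568) + (32 + 8*155) = (13*21 - 8568) + (32 + 1240) = (273 - 8568) + 1272 = -8295 + 1272 = -7023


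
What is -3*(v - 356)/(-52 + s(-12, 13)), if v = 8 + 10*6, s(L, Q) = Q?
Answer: -288/13 ≈ -22.154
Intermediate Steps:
v = 68 (v = 8 + 60 = 68)
-3*(v - 356)/(-52 + s(-12, 13)) = -3*(68 - 356)/(-52 + 13) = -(-864)/(-39) = -(-864)*(-1)/39 = -3*96/13 = -288/13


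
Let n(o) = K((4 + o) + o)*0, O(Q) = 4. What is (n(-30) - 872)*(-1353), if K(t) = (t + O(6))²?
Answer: 1179816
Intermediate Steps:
K(t) = (4 + t)² (K(t) = (t + 4)² = (4 + t)²)
n(o) = 0 (n(o) = (4 + ((4 + o) + o))²*0 = (4 + (4 + 2*o))²*0 = (8 + 2*o)²*0 = 0)
(n(-30) - 872)*(-1353) = (0 - 872)*(-1353) = -872*(-1353) = 1179816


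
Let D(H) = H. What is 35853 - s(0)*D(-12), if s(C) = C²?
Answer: 35853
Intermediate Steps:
35853 - s(0)*D(-12) = 35853 - 0²*(-12) = 35853 - 0*(-12) = 35853 - 1*0 = 35853 + 0 = 35853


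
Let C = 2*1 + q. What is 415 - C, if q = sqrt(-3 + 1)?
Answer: 413 - I*sqrt(2) ≈ 413.0 - 1.4142*I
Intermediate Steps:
q = I*sqrt(2) (q = sqrt(-2) = I*sqrt(2) ≈ 1.4142*I)
C = 2 + I*sqrt(2) (C = 2*1 + I*sqrt(2) = 2 + I*sqrt(2) ≈ 2.0 + 1.4142*I)
415 - C = 415 - (2 + I*sqrt(2)) = 415 + (-2 - I*sqrt(2)) = 413 - I*sqrt(2)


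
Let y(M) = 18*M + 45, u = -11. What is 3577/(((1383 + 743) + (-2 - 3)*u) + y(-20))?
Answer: 3577/1866 ≈ 1.9169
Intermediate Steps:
y(M) = 45 + 18*M
3577/(((1383 + 743) + (-2 - 3)*u) + y(-20)) = 3577/(((1383 + 743) + (-2 - 3)*(-11)) + (45 + 18*(-20))) = 3577/((2126 - 5*(-11)) + (45 - 360)) = 3577/((2126 + 55) - 315) = 3577/(2181 - 315) = 3577/1866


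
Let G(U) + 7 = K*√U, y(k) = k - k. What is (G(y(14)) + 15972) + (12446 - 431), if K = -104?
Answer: 27980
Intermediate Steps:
y(k) = 0
G(U) = -7 - 104*√U
(G(y(14)) + 15972) + (12446 - 431) = ((-7 - 104*√0) + 15972) + (12446 - 431) = ((-7 - 104*0) + 15972) + 12015 = ((-7 + 0) + 15972) + 12015 = (-7 + 15972) + 12015 = 15965 + 12015 = 27980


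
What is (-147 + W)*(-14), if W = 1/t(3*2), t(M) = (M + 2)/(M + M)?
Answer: 2037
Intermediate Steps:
t(M) = (2 + M)/(2*M) (t(M) = (2 + M)/((2*M)) = (2 + M)*(1/(2*M)) = (2 + M)/(2*M))
W = 3/2 (W = 1/((2 + 3*2)/(2*((3*2)))) = 1/((½)*(2 + 6)/6) = 1/((½)*(⅙)*8) = 1/(⅔) = 3/2 ≈ 1.5000)
(-147 + W)*(-14) = (-147 + 3/2)*(-14) = -291/2*(-14) = 2037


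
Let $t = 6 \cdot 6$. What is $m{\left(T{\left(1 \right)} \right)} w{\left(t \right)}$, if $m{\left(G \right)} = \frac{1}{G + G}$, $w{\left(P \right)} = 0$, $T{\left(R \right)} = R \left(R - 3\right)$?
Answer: $0$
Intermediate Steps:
$T{\left(R \right)} = R \left(-3 + R\right)$
$t = 36$
$m{\left(G \right)} = \frac{1}{2 G}$
$m{\left(T{\left(1 \right)} \right)} w{\left(t \right)} = \frac{1}{2 \cdot 1 \left(-3 + 1\right)} 0 = \frac{1}{2 \cdot 1 \left(-2\right)} 0 = \frac{1}{2 \left(-2\right)} 0 = \frac{1}{2} \left(- \frac{1}{2}\right) 0 = \left(- \frac{1}{4}\right) 0 = 0$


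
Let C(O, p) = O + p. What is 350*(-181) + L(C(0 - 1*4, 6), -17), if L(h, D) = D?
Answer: -63367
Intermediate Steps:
350*(-181) + L(C(0 - 1*4, 6), -17) = 350*(-181) - 17 = -63350 - 17 = -63367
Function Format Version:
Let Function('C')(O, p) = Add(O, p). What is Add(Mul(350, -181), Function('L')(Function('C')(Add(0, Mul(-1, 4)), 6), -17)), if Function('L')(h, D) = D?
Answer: -63367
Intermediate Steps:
Add(Mul(350, -181), Function('L')(Function('C')(Add(0, Mul(-1, 4)), 6), -17)) = Add(Mul(350, -181), -17) = Add(-63350, -17) = -63367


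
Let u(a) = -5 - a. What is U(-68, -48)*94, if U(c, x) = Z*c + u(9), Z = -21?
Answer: 132916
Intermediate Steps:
U(c, x) = -14 - 21*c (U(c, x) = -21*c + (-5 - 1*9) = -21*c + (-5 - 9) = -21*c - 14 = -14 - 21*c)
U(-68, -48)*94 = (-14 - 21*(-68))*94 = (-14 + 1428)*94 = 1414*94 = 132916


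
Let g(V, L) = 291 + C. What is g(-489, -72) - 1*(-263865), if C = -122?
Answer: 264034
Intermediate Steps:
g(V, L) = 169 (g(V, L) = 291 - 122 = 169)
g(-489, -72) - 1*(-263865) = 169 - 1*(-263865) = 169 + 263865 = 264034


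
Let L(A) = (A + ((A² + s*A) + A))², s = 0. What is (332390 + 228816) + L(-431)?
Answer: 34188201407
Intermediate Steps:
L(A) = (A² + 2*A)² (L(A) = (A + ((A² + 0*A) + A))² = (A + ((A² + 0) + A))² = (A + (A² + A))² = (A + (A + A²))² = (A² + 2*A)²)
(332390 + 228816) + L(-431) = (332390 + 228816) + (-431)²*(2 - 431)² = 561206 + 185761*(-429)² = 561206 + 185761*184041 = 561206 + 34187640201 = 34188201407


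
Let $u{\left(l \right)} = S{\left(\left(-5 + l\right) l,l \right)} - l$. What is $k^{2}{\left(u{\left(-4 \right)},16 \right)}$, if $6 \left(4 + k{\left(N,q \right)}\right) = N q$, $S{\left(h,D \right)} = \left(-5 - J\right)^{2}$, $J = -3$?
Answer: $\frac{2704}{9} \approx 300.44$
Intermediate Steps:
$S{\left(h,D \right)} = 4$ ($S{\left(h,D \right)} = \left(-5 - -3\right)^{2} = \left(-5 + 3\right)^{2} = \left(-2\right)^{2} = 4$)
$u{\left(l \right)} = 4 - l$
$k{\left(N,q \right)} = -4 + \frac{N q}{6}$
$k^{2}{\left(u{\left(-4 \right)},16 \right)} = \left(-4 + \frac{1}{6} \left(4 - -4\right) 16\right)^{2} = \left(-4 + \frac{1}{6} \left(4 + 4\right) 16\right)^{2} = \left(-4 + \frac{1}{6} \cdot 8 \cdot 16\right)^{2} = \left(-4 + \frac{64}{3}\right)^{2} = \left(\frac{52}{3}\right)^{2} = \frac{2704}{9}$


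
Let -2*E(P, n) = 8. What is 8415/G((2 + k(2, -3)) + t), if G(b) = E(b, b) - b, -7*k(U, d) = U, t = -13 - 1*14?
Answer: 58905/149 ≈ 395.34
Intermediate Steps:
t = -27 (t = -13 - 14 = -27)
E(P, n) = -4 (E(P, n) = -1/2*8 = -4)
k(U, d) = -U/7
G(b) = -4 - b
8415/G((2 + k(2, -3)) + t) = 8415/(-4 - ((2 - 1/7*2) - 27)) = 8415/(-4 - ((2 - 2/7) - 27)) = 8415/(-4 - (12/7 - 27)) = 8415/(-4 - 1*(-177/7)) = 8415/(-4 + 177/7) = 8415/(149/7) = 8415*(7/149) = 58905/149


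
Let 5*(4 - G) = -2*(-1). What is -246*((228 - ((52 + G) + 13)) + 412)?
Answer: -702822/5 ≈ -1.4056e+5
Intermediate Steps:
G = 18/5 (G = 4 - (-2)*(-1)/5 = 4 - ⅕*2 = 4 - ⅖ = 18/5 ≈ 3.6000)
-246*((228 - ((52 + G) + 13)) + 412) = -246*((228 - ((52 + 18/5) + 13)) + 412) = -246*((228 - (278/5 + 13)) + 412) = -246*((228 - 1*343/5) + 412) = -246*((228 - 343/5) + 412) = -246*(797/5 + 412) = -246*2857/5 = -702822/5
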